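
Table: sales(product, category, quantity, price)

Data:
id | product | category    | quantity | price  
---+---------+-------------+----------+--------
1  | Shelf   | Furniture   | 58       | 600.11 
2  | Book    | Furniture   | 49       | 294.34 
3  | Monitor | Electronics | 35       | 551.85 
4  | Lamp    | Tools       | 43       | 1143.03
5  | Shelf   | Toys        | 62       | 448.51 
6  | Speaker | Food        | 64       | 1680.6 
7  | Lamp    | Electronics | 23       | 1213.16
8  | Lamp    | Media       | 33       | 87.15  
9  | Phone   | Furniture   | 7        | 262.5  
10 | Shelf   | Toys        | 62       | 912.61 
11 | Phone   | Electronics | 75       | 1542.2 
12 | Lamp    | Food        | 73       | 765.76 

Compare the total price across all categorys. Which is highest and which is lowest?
SELECT category, SUM(price)
FROM sales
GROUP BY category
ORDER BY SUM(price)

All groups:
  Media: 87.15
  Tools: 1143.03
  Furniture: 1156.95
  Toys: 1361.12
  Food: 2446.36
  Electronics: 3307.21

Highest: Electronics (3307.21)
Lowest: Media (87.15)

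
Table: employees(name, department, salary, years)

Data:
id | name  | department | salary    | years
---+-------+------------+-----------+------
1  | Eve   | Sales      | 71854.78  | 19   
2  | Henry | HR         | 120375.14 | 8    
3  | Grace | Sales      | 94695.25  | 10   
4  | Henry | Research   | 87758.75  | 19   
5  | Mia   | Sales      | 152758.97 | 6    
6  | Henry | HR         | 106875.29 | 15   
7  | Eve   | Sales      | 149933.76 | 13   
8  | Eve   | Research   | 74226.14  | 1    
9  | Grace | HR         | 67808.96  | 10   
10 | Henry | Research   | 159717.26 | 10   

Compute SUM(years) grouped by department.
SELECT department, SUM(years) as result
FROM employees
GROUP BY department

Result:
  HR: 33
  Research: 30
  Sales: 48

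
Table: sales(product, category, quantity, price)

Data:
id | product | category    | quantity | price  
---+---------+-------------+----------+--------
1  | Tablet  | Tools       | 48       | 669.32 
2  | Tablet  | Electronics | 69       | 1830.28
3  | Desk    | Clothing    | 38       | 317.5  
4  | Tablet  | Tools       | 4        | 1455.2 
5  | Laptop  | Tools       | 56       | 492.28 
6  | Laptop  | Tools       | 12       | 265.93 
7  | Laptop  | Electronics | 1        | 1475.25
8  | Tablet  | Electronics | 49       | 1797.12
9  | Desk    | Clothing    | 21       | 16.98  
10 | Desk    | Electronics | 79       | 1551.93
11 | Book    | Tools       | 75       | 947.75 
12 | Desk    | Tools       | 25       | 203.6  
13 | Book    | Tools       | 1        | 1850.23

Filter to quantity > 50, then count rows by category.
SELECT category, COUNT(*)
FROM sales
WHERE quantity > 50
GROUP BY category

Note: WHERE filters rows before grouping.

Result:
  Electronics: 2
  Tools: 2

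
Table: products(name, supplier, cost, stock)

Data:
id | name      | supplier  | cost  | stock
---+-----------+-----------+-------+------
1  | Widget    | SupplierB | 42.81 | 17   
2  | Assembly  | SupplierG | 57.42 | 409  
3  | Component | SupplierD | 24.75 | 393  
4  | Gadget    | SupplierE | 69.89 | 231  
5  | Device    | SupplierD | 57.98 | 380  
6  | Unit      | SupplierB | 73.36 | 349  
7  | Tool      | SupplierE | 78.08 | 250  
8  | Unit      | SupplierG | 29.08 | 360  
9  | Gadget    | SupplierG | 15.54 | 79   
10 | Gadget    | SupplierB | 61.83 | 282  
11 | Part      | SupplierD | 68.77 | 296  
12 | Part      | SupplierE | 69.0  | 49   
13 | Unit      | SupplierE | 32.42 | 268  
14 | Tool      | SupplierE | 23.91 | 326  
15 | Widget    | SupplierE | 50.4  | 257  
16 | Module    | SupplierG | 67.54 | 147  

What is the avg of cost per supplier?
SELECT supplier, AVG(cost) as result
FROM products
GROUP BY supplier

Result:
  SupplierB: 59.33
  SupplierD: 50.50
  SupplierE: 53.95
  SupplierG: 42.40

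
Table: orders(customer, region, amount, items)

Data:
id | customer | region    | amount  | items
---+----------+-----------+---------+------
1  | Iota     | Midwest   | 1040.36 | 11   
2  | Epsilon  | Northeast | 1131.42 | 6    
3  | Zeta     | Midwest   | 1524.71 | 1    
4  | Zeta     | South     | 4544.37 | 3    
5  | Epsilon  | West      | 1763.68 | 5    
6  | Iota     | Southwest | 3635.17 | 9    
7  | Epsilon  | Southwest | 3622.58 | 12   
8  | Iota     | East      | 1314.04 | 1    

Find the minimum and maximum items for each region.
SELECT region, MIN(items), MAX(items)
FROM orders
GROUP BY region

Result:
  East: min=1, max=1
  Midwest: min=1, max=11
  Northeast: min=6, max=6
  South: min=3, max=3
  Southwest: min=9, max=12
  West: min=5, max=5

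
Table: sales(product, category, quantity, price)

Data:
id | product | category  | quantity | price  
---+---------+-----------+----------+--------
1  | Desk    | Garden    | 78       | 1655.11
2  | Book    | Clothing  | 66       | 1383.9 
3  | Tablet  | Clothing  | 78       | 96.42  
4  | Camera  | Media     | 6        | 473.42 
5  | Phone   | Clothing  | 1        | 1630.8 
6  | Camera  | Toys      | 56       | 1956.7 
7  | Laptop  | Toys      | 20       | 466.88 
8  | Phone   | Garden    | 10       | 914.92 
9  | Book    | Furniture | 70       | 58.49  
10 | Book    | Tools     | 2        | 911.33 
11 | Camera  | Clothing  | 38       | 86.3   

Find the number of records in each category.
SELECT category, COUNT(*) as count
FROM sales
GROUP BY category

Result:
  Clothing: 4
  Furniture: 1
  Garden: 2
  Media: 1
  Tools: 1
  Toys: 2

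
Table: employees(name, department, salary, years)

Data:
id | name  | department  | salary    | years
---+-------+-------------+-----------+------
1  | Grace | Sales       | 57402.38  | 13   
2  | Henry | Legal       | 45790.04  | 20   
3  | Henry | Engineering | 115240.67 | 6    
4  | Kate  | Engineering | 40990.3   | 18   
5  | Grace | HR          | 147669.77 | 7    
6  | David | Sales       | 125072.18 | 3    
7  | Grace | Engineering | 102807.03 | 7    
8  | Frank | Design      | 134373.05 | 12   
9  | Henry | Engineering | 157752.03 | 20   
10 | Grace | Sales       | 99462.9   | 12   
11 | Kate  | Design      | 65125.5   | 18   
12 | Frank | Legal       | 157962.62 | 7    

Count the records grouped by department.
SELECT department, COUNT(*) as count
FROM employees
GROUP BY department

Result:
  Design: 2
  Engineering: 4
  HR: 1
  Legal: 2
  Sales: 3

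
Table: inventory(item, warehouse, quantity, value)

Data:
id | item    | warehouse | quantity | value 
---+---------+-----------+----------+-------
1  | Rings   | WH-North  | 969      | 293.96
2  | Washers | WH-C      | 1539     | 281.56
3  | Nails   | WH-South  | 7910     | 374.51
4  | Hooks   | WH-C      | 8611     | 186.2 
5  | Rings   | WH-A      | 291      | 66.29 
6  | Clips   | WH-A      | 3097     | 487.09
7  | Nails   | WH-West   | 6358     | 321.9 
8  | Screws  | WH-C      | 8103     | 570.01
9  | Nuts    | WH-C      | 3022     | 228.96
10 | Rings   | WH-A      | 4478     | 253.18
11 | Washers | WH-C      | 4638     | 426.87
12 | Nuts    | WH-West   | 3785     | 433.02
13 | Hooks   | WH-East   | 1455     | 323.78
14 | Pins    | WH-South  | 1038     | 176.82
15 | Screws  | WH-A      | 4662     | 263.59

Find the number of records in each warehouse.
SELECT warehouse, COUNT(*) as count
FROM inventory
GROUP BY warehouse

Result:
  WH-A: 4
  WH-C: 5
  WH-East: 1
  WH-North: 1
  WH-South: 2
  WH-West: 2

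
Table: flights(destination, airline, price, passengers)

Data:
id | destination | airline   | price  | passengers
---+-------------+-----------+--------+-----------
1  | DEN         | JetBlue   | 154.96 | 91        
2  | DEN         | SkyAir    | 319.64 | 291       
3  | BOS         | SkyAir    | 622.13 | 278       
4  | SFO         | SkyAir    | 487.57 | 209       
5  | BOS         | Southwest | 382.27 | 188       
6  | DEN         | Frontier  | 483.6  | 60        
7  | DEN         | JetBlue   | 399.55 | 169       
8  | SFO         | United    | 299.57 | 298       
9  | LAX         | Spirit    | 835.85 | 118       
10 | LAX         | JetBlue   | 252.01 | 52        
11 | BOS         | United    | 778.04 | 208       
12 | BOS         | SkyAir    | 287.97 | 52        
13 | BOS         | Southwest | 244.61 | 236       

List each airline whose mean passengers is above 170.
SELECT airline, AVG(passengers)
FROM flights
GROUP BY airline
HAVING AVG(passengers) > 170

Result:
  SkyAir: avg=207.50
  Southwest: avg=212.00
  United: avg=253.00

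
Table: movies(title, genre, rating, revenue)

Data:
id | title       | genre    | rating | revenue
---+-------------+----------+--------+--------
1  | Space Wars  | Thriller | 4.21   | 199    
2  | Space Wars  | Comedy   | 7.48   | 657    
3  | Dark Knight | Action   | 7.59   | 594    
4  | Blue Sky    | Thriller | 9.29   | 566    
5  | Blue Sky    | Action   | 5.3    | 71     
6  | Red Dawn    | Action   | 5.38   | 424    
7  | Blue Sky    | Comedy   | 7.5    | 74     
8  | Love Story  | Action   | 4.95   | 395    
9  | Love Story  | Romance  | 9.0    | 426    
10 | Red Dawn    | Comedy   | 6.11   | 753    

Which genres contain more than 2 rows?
SELECT genre, COUNT(*) as cnt
FROM movies
GROUP BY genre
HAVING COUNT(*) > 2

Result:
  Action: 4
  Comedy: 3

Note: HAVING filters groups after aggregation, WHERE filters rows before.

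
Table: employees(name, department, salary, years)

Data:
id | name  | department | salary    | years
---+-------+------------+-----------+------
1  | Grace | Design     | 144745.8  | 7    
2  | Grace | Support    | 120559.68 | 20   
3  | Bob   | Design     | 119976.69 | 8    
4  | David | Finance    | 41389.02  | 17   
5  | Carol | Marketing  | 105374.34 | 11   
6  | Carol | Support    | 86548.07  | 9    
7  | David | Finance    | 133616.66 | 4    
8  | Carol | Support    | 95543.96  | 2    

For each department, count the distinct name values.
SELECT department, COUNT(DISTINCT name)
FROM employees
GROUP BY department

Result:
  Design: 2 distinct
  Finance: 1 distinct
  Marketing: 1 distinct
  Support: 2 distinct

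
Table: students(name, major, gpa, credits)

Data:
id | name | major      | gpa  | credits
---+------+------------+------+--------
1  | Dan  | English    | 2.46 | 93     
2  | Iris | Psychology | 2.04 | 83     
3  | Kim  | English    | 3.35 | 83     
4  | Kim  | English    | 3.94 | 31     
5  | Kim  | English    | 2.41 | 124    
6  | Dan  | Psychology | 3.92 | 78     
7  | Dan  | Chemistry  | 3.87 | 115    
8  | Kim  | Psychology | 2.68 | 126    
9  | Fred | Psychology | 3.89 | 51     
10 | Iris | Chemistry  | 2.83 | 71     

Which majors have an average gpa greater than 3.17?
SELECT major, AVG(gpa)
FROM students
GROUP BY major
HAVING AVG(gpa) > 3.17

Result:
  Chemistry: avg=3.35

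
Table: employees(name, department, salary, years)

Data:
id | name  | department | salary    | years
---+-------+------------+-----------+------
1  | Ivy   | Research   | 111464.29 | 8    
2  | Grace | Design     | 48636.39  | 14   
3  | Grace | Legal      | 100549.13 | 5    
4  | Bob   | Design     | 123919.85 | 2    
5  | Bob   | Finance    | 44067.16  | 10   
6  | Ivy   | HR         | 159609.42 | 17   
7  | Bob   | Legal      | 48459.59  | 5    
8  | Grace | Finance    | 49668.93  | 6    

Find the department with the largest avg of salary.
SELECT department, AVG(salary) as val
FROM employees
GROUP BY department
ORDER BY val DESC
LIMIT 1

Result: HR with avg(salary) = 159609.42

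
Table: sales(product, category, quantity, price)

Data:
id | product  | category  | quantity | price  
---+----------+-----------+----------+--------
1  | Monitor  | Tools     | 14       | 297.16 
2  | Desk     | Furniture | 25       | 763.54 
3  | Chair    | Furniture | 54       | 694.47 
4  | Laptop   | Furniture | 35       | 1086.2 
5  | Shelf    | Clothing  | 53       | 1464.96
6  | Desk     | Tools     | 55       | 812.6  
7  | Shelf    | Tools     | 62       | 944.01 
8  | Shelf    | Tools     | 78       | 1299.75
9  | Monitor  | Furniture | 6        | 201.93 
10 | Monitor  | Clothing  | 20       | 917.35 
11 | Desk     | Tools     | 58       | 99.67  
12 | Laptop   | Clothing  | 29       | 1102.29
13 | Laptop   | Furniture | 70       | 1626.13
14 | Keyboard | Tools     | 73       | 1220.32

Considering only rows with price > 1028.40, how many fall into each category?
SELECT category, COUNT(*)
FROM sales
WHERE price > 1028.40
GROUP BY category

Note: WHERE filters rows before grouping.

Result:
  Clothing: 2
  Furniture: 2
  Tools: 2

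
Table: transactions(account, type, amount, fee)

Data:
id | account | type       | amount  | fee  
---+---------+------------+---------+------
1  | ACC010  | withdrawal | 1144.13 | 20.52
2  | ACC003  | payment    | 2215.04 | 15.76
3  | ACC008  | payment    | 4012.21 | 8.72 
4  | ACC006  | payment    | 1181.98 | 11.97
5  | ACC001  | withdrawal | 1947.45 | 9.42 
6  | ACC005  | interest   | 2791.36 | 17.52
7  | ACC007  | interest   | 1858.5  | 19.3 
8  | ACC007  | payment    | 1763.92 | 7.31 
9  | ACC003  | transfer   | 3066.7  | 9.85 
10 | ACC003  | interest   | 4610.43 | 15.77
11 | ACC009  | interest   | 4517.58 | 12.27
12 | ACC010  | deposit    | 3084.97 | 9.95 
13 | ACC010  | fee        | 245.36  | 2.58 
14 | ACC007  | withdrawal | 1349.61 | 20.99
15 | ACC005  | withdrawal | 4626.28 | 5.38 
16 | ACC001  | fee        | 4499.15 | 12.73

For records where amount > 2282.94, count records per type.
SELECT type, COUNT(*)
FROM transactions
WHERE amount > 2282.94
GROUP BY type

Note: WHERE filters rows before grouping.

Result:
  deposit: 1
  fee: 1
  interest: 3
  payment: 1
  transfer: 1
  withdrawal: 1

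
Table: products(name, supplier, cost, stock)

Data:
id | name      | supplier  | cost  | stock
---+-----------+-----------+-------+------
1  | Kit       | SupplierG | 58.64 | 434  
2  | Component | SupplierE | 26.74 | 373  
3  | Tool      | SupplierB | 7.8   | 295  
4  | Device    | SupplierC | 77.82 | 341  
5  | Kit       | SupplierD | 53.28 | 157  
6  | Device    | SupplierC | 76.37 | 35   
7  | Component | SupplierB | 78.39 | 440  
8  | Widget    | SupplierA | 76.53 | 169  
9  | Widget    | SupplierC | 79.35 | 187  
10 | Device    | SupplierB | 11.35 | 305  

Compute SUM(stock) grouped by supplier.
SELECT supplier, SUM(stock) as result
FROM products
GROUP BY supplier

Result:
  SupplierA: 169
  SupplierB: 1040
  SupplierC: 563
  SupplierD: 157
  SupplierE: 373
  SupplierG: 434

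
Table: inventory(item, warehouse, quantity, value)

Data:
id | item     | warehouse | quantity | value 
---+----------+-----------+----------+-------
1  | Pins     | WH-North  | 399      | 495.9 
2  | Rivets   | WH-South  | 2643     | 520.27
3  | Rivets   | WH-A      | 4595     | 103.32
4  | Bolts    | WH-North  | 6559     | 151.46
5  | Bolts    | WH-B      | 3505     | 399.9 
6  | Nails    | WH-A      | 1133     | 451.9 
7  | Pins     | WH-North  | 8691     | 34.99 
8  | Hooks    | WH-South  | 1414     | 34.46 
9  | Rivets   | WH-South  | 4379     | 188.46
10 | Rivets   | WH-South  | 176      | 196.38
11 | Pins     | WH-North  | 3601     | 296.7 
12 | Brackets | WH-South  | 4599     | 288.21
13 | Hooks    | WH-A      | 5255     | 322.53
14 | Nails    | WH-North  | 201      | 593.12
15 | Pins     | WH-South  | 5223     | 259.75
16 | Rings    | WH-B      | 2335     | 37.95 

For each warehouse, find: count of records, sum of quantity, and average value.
SELECT warehouse,
       COUNT(*) as cnt,
       SUM(quantity) as total_quantity,
       AVG(value) as avg_value
FROM inventory
GROUP BY warehouse

Result:
  WH-A: 3 records, 10983 total quantity, 292.58 avg value
  WH-B: 2 records, 5840 total quantity, 218.93 avg value
  WH-North: 5 records, 19451 total quantity, 314.43 avg value
  WH-South: 6 records, 18434 total quantity, 247.92 avg value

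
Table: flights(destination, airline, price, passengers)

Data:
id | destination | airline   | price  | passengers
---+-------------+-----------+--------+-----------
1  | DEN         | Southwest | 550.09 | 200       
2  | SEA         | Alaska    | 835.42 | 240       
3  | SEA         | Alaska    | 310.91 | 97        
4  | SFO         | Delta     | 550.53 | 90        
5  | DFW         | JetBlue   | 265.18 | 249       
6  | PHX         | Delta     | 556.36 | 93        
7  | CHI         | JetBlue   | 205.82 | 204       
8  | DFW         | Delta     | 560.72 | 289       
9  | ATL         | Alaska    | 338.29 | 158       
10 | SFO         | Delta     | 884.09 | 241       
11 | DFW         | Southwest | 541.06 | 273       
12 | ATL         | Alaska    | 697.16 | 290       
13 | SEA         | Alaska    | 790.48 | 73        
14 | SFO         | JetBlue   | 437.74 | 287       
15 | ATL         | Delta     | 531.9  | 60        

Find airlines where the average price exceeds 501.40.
SELECT airline, AVG(price)
FROM flights
GROUP BY airline
HAVING AVG(price) > 501.40

Result:
  Alaska: avg=594.45
  Delta: avg=616.72
  Southwest: avg=545.58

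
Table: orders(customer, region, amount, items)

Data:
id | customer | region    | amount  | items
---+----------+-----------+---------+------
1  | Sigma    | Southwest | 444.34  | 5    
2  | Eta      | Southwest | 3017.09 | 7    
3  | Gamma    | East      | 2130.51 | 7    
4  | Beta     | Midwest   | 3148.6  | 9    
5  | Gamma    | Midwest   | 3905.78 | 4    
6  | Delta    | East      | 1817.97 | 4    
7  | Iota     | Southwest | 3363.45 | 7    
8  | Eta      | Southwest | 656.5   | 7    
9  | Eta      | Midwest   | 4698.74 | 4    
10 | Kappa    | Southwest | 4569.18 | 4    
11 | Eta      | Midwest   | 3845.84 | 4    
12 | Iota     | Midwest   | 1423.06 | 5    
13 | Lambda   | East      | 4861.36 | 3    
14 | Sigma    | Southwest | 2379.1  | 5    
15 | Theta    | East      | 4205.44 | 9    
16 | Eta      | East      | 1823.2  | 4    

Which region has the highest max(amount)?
SELECT region, MAX(amount) as val
FROM orders
GROUP BY region
ORDER BY val DESC
LIMIT 1

Result: East with max(amount) = 4861.36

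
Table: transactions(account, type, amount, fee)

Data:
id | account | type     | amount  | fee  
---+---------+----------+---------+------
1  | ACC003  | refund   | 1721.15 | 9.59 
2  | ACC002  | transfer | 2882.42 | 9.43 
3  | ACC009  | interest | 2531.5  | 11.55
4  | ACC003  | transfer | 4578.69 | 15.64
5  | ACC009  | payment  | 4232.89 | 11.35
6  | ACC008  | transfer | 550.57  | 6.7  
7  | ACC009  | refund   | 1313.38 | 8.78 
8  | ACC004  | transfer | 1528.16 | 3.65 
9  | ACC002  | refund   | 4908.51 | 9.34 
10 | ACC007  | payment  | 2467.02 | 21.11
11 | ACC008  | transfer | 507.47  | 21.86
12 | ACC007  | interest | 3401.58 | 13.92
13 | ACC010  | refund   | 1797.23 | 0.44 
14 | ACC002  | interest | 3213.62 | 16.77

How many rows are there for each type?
SELECT type, COUNT(*) as count
FROM transactions
GROUP BY type

Result:
  interest: 3
  payment: 2
  refund: 4
  transfer: 5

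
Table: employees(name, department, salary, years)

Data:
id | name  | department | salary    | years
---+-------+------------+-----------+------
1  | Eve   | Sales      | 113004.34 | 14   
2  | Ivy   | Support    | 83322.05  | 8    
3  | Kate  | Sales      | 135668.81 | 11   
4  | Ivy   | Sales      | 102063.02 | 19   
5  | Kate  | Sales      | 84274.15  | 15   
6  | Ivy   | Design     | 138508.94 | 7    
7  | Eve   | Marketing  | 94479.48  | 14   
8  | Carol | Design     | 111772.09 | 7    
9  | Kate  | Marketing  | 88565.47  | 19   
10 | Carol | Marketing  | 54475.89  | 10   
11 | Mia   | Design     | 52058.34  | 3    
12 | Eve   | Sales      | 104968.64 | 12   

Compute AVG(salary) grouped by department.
SELECT department, AVG(salary) as result
FROM employees
GROUP BY department

Result:
  Design: 100779.79
  Marketing: 79173.61
  Sales: 107995.79
  Support: 83322.05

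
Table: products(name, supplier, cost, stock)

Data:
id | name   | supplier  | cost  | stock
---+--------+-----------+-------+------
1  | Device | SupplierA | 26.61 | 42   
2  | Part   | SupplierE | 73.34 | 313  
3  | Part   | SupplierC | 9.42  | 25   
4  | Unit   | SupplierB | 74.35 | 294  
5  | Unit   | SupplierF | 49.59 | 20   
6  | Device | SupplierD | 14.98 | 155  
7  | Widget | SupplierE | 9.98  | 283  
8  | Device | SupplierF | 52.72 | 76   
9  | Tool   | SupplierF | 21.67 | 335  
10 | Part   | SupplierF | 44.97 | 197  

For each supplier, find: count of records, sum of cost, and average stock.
SELECT supplier,
       COUNT(*) as cnt,
       SUM(cost) as total_cost,
       AVG(stock) as avg_stock
FROM products
GROUP BY supplier

Result:
  SupplierA: 1 records, 26.61 total cost, 42.00 avg stock
  SupplierB: 1 records, 74.35 total cost, 294.00 avg stock
  SupplierC: 1 records, 9.42 total cost, 25.00 avg stock
  SupplierD: 1 records, 14.98 total cost, 155.00 avg stock
  SupplierE: 2 records, 83.32 total cost, 298.00 avg stock
  SupplierF: 4 records, 168.95 total cost, 157.00 avg stock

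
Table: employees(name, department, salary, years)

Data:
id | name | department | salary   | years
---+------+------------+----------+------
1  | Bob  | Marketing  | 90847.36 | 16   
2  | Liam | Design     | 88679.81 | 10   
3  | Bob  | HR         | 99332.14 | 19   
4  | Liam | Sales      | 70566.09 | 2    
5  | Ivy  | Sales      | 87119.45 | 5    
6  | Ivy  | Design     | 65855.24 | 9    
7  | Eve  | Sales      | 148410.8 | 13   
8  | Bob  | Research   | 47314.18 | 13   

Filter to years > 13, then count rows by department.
SELECT department, COUNT(*)
FROM employees
WHERE years > 13
GROUP BY department

Note: WHERE filters rows before grouping.

Result:
  HR: 1
  Marketing: 1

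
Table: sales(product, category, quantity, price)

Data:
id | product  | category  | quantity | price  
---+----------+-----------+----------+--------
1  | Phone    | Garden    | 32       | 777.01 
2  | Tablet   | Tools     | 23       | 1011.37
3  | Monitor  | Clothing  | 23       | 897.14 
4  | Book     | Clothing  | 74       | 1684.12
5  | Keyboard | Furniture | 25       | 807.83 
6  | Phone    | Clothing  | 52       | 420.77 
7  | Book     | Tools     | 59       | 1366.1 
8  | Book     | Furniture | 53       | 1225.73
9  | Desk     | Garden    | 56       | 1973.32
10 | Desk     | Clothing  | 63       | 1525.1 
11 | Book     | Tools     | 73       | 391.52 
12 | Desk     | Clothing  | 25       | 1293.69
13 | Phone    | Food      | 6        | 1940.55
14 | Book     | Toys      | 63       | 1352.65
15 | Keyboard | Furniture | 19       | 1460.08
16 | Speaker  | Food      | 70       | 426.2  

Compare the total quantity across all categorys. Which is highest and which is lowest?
SELECT category, SUM(quantity)
FROM sales
GROUP BY category
ORDER BY SUM(quantity)

All groups:
  Toys: 63
  Food: 76
  Garden: 88
  Furniture: 97
  Tools: 155
  Clothing: 237

Highest: Clothing (237)
Lowest: Toys (63)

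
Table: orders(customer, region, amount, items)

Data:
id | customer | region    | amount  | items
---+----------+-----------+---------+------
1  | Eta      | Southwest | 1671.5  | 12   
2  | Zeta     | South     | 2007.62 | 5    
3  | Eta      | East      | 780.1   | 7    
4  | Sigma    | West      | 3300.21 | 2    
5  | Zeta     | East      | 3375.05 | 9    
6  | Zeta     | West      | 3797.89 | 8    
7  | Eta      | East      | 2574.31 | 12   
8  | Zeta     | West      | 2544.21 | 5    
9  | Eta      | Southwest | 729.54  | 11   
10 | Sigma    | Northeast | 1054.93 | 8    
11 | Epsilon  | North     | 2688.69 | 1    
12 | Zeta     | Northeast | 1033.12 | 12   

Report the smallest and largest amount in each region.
SELECT region, MIN(amount), MAX(amount)
FROM orders
GROUP BY region

Result:
  East: min=780.10, max=3375.05
  North: min=2688.69, max=2688.69
  Northeast: min=1033.12, max=1054.93
  South: min=2007.62, max=2007.62
  Southwest: min=729.54, max=1671.50
  West: min=2544.21, max=3797.89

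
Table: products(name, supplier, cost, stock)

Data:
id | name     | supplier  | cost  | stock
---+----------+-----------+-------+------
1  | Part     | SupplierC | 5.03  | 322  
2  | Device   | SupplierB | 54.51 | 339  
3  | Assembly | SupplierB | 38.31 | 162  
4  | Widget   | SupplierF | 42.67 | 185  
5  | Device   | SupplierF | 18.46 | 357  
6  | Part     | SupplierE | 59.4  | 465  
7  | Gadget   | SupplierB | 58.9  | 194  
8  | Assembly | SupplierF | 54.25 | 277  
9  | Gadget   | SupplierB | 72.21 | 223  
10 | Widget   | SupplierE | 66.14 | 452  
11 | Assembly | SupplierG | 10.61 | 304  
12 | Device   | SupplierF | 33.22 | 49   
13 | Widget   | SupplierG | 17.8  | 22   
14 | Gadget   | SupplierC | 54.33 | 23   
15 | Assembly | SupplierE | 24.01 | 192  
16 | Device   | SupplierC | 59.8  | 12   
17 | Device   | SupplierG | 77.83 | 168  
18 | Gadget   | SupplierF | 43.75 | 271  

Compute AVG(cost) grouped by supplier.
SELECT supplier, AVG(cost) as result
FROM products
GROUP BY supplier

Result:
  SupplierB: 55.98
  SupplierC: 39.72
  SupplierE: 49.85
  SupplierF: 38.47
  SupplierG: 35.41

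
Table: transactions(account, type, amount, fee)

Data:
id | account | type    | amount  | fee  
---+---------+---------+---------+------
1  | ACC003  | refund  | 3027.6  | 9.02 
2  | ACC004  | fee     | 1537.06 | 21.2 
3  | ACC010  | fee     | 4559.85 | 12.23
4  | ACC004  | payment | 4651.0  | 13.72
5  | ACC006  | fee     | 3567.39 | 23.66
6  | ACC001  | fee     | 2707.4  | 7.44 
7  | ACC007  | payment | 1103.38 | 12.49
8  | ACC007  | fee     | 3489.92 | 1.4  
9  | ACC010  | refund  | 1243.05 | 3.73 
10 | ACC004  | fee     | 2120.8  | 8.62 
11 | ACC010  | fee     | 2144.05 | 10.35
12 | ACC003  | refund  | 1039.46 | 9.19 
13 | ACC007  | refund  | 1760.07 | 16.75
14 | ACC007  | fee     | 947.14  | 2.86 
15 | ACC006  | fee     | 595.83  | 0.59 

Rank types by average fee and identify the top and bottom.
SELECT type, AVG(fee)
FROM transactions
GROUP BY type
ORDER BY AVG(fee)

All groups:
  refund: 9.67
  fee: 9.82
  payment: 13.11

Highest: payment (13.11)
Lowest: refund (9.67)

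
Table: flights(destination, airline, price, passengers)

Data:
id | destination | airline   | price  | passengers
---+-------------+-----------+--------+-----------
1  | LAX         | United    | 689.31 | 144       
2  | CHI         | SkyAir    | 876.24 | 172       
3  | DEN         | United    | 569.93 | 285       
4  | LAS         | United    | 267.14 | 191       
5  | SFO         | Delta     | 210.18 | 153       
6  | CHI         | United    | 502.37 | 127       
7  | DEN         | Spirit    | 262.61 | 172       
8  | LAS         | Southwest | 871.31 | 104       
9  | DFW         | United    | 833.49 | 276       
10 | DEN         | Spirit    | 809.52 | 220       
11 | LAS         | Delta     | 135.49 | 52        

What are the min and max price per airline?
SELECT airline, MIN(price), MAX(price)
FROM flights
GROUP BY airline

Result:
  Delta: min=135.49, max=210.18
  SkyAir: min=876.24, max=876.24
  Southwest: min=871.31, max=871.31
  Spirit: min=262.61, max=809.52
  United: min=267.14, max=833.49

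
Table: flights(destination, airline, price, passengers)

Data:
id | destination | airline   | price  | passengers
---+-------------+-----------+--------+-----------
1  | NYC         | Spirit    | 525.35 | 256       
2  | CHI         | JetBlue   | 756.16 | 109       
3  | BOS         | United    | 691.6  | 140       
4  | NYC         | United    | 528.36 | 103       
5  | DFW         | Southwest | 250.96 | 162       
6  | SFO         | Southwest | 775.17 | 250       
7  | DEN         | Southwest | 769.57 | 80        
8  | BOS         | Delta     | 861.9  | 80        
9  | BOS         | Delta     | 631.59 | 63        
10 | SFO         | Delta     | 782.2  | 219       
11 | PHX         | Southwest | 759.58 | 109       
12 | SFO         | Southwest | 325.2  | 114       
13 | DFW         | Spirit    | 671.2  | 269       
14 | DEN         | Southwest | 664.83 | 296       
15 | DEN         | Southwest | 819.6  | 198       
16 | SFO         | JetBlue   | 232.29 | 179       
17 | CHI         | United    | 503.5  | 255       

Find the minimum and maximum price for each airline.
SELECT airline, MIN(price), MAX(price)
FROM flights
GROUP BY airline

Result:
  Delta: min=631.59, max=861.90
  JetBlue: min=232.29, max=756.16
  Southwest: min=250.96, max=819.60
  Spirit: min=525.35, max=671.20
  United: min=503.50, max=691.60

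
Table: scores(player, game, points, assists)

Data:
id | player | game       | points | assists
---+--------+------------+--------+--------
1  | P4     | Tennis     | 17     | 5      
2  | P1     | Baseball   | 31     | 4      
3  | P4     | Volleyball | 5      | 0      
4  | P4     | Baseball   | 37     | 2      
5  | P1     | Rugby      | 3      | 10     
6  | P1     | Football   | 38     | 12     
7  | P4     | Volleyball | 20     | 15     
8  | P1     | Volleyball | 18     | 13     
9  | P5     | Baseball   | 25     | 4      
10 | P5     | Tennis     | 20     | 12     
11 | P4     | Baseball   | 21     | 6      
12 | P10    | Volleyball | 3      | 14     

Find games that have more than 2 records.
SELECT game, COUNT(*) as cnt
FROM scores
GROUP BY game
HAVING COUNT(*) > 2

Result:
  Baseball: 4
  Volleyball: 4

Note: HAVING filters groups after aggregation, WHERE filters rows before.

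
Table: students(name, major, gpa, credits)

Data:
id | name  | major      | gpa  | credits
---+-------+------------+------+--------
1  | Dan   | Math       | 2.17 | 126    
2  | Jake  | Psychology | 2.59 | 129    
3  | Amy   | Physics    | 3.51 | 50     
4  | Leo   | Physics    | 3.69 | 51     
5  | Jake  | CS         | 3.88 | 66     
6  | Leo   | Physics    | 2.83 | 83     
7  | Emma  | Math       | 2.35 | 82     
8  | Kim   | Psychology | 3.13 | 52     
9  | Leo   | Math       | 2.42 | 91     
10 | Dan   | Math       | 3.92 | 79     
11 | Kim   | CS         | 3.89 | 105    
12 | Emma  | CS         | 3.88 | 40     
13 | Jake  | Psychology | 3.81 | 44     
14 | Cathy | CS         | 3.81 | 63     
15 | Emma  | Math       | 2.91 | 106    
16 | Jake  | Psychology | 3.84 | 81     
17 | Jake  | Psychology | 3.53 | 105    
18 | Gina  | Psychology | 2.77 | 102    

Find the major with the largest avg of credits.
SELECT major, AVG(credits) as val
FROM students
GROUP BY major
ORDER BY val DESC
LIMIT 1

Result: Math with avg(credits) = 96.80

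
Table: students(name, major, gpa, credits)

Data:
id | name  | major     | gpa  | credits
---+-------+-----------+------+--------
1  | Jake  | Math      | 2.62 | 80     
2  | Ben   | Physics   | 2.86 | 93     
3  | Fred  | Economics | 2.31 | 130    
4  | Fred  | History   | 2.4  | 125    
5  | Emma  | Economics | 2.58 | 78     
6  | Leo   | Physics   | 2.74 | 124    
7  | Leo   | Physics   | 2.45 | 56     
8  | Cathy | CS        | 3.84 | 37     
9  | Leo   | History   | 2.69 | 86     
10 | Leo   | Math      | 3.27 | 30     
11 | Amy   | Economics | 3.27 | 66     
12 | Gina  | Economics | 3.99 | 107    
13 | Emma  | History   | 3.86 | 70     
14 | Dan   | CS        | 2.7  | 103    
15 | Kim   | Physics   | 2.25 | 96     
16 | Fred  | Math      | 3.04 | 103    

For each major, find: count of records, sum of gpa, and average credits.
SELECT major,
       COUNT(*) as cnt,
       SUM(gpa) as total_gpa,
       AVG(credits) as avg_credits
FROM students
GROUP BY major

Result:
  CS: 2 records, 6.54 total gpa, 70.00 avg credits
  Economics: 4 records, 12.15 total gpa, 95.25 avg credits
  History: 3 records, 8.95 total gpa, 93.67 avg credits
  Math: 3 records, 8.93 total gpa, 71.00 avg credits
  Physics: 4 records, 10.30 total gpa, 92.25 avg credits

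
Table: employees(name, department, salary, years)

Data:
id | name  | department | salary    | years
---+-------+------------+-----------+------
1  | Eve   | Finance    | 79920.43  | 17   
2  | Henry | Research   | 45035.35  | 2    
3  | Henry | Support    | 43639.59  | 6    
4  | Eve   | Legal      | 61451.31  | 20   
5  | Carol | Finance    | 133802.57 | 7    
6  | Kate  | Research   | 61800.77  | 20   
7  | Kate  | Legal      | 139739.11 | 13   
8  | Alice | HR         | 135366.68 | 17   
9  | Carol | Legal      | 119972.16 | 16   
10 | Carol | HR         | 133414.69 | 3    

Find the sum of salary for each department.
SELECT department, SUM(salary) as result
FROM employees
GROUP BY department

Result:
  Finance: 213723.00
  HR: 268781.37
  Legal: 321162.58
  Research: 106836.12
  Support: 43639.59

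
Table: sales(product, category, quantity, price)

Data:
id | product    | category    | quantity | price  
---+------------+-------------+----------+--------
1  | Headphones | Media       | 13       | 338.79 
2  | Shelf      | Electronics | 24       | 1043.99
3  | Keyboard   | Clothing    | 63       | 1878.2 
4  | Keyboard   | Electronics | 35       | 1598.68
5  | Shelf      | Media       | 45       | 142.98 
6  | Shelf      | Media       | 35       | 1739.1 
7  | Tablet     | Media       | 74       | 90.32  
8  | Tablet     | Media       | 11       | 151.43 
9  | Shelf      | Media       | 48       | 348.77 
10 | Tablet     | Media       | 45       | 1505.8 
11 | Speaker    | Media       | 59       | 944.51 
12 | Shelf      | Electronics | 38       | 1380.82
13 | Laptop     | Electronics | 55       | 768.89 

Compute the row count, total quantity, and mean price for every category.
SELECT category,
       COUNT(*) as cnt,
       SUM(quantity) as total_quantity,
       AVG(price) as avg_price
FROM sales
GROUP BY category

Result:
  Clothing: 1 records, 63 total quantity, 1878.20 avg price
  Electronics: 4 records, 152 total quantity, 1198.10 avg price
  Media: 8 records, 330 total quantity, 657.71 avg price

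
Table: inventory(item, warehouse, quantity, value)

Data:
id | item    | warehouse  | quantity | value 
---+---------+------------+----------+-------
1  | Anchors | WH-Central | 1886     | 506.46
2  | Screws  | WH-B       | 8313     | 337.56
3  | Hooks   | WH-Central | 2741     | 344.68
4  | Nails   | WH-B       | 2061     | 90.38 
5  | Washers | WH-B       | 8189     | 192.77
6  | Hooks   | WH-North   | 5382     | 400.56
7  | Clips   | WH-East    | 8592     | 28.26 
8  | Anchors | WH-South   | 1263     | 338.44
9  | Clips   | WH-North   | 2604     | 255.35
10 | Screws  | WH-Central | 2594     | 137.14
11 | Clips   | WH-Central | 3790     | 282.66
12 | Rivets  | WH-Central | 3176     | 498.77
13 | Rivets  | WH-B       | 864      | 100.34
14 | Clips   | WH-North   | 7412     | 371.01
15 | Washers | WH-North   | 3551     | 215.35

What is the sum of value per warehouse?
SELECT warehouse, SUM(value) as result
FROM inventory
GROUP BY warehouse

Result:
  WH-B: 721.05
  WH-Central: 1769.71
  WH-East: 28.26
  WH-North: 1242.27
  WH-South: 338.44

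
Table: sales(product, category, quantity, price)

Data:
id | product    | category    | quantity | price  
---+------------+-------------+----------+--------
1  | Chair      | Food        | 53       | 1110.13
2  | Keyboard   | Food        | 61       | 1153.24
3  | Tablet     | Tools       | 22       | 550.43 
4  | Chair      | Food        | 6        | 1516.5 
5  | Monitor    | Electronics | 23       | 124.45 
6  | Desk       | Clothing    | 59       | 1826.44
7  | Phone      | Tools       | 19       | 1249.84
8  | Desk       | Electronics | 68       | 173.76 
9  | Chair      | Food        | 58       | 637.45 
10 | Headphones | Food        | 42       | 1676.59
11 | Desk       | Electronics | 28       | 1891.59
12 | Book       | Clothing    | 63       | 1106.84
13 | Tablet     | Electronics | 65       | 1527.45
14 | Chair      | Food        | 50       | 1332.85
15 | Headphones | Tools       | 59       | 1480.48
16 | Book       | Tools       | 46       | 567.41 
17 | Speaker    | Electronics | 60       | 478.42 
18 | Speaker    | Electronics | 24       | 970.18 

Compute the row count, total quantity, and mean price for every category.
SELECT category,
       COUNT(*) as cnt,
       SUM(quantity) as total_quantity,
       AVG(price) as avg_price
FROM sales
GROUP BY category

Result:
  Clothing: 2 records, 122 total quantity, 1466.64 avg price
  Electronics: 6 records, 268 total quantity, 860.98 avg price
  Food: 6 records, 270 total quantity, 1237.79 avg price
  Tools: 4 records, 146 total quantity, 962.04 avg price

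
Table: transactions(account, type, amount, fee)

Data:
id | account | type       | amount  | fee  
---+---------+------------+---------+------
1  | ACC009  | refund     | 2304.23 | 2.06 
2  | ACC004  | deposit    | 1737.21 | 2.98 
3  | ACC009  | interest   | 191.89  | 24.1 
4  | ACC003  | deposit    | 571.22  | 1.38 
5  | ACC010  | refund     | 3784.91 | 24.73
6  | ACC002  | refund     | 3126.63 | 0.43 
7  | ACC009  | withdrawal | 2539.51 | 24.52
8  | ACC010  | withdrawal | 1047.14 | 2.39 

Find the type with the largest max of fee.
SELECT type, MAX(fee) as val
FROM transactions
GROUP BY type
ORDER BY val DESC
LIMIT 1

Result: refund with max(fee) = 24.73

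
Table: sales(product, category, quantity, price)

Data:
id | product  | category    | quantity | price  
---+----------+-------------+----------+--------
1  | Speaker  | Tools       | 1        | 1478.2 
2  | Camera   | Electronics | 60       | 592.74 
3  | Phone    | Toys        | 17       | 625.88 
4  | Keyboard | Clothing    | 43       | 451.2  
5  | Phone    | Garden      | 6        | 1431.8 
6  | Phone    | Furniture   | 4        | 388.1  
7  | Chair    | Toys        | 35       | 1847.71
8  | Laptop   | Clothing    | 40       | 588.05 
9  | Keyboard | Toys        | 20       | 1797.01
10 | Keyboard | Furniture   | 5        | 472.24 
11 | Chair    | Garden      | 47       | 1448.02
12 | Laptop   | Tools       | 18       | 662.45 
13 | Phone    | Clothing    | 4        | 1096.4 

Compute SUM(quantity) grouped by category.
SELECT category, SUM(quantity) as result
FROM sales
GROUP BY category

Result:
  Clothing: 87
  Electronics: 60
  Furniture: 9
  Garden: 53
  Tools: 19
  Toys: 72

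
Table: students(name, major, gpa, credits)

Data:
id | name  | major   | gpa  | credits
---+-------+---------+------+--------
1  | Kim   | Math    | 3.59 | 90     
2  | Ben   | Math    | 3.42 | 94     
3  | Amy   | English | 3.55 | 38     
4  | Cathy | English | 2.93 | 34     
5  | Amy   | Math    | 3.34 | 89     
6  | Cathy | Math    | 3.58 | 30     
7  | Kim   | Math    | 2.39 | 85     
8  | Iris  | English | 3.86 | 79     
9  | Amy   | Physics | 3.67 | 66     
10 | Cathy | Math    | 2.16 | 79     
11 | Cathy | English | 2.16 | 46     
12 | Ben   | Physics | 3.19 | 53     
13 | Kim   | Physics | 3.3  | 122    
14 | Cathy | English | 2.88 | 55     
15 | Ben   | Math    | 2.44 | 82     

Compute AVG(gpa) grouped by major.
SELECT major, AVG(gpa) as result
FROM students
GROUP BY major

Result:
  English: 3.08
  Math: 2.99
  Physics: 3.39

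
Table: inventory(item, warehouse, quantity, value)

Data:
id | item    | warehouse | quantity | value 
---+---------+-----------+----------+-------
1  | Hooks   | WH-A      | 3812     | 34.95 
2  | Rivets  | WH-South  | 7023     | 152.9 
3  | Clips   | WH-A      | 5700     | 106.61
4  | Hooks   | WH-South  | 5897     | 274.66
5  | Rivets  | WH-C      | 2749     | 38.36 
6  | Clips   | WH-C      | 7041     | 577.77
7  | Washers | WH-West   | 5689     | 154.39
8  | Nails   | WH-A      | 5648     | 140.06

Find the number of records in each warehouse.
SELECT warehouse, COUNT(*) as count
FROM inventory
GROUP BY warehouse

Result:
  WH-A: 3
  WH-C: 2
  WH-South: 2
  WH-West: 1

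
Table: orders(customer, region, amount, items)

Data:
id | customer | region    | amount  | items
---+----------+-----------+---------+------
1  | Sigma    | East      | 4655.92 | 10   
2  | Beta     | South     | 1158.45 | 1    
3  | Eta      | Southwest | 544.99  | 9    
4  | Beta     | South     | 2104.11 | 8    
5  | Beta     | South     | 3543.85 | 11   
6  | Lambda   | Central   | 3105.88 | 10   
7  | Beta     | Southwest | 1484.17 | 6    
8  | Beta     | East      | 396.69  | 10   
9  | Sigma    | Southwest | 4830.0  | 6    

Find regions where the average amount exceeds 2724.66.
SELECT region, AVG(amount)
FROM orders
GROUP BY region
HAVING AVG(amount) > 2724.66

Result:
  Central: avg=3105.88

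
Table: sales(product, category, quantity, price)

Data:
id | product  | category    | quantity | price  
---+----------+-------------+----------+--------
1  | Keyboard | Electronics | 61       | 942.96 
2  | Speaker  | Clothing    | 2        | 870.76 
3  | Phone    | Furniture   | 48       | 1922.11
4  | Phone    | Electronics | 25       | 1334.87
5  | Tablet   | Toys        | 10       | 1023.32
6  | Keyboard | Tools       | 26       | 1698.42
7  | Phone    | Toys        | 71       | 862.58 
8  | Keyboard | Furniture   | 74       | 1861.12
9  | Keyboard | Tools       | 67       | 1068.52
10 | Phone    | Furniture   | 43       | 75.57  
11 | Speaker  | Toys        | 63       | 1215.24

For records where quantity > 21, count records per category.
SELECT category, COUNT(*)
FROM sales
WHERE quantity > 21
GROUP BY category

Note: WHERE filters rows before grouping.

Result:
  Electronics: 2
  Furniture: 3
  Tools: 2
  Toys: 2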